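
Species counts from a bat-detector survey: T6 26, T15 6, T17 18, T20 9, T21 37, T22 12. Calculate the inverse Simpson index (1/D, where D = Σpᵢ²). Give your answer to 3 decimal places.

Total N = 26+6+18+9+37+12 = 108, so the proportions are 0.2407407, 0.0555556, 0.1666667, 0.0833333, 0.3425926, 0.1111111 (working shown to 7 dp, full precision carried).
D = 0.2407407² + 0.0555556² + 0.1666667² + 0.0833333² + 0.3425926² + 0.1111111² = 0.0579561 + 0.0030864 + 0.0277778 + 0.0069444 + 0.1173697 + 0.0123457 = 0.2254801.
So 1/D = 4.43498, i.e. 4.435 to 3 decimal places.

4.435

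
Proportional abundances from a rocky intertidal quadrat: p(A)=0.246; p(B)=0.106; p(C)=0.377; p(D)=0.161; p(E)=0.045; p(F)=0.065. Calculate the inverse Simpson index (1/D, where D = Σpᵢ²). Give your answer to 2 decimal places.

D = 0.246² + 0.106² + 0.377² + 0.161² + 0.045² + 0.065² = 0.060516 + 0.011236 + 0.142129 + 0.025921 + 0.002025 + 0.004225 = 0.246052 (working shown to 6 dp, full precision carried).
So 1/D = 4.0642, i.e. 4.06 to 2 decimal places.

4.06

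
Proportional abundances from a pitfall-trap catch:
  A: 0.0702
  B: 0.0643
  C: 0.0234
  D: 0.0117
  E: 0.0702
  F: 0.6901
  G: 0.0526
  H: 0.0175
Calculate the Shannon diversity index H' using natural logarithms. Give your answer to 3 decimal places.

Each pᵢ ln pᵢ term (working shown to 5 dp, full precision carried): 0.0702×(-2.65641)=-0.18648, 0.0643×(-2.74420)=-0.17645, 0.0234×(-3.75502)=-0.08787, 0.0117×(-4.44817)=-0.05204, 0.0702×(-2.65641)=-0.18648, 0.6901×(-0.37092)=-0.25597, 0.0526×(-2.94504)=-0.15491, 0.0175×(-4.04555)=-0.07080.
Sum = -1.17100, so H' = 1.171.

1.171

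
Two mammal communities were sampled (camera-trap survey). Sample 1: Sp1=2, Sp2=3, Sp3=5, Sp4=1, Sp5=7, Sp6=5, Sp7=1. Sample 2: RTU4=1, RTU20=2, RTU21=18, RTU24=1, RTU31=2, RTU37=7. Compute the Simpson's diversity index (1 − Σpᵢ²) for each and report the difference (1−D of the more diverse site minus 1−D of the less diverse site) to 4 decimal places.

0.2006

Sample 1: N=24, proportions 0.0833333, 0.125, 0.2083333, 0.0416667, 0.2916667, 0.2083333, 0.0416667, giving 1−D = 0.8020833 (working shown to 7 dp, full precision carried).
Sample 2: N=31, proportions 0.0322581, 0.0645161, 0.5806452, 0.0322581, 0.0645161, 0.2258065, giving 1−D = 0.6014568.
Difference = |0.8020833 − 0.6014568| = 0.2006265, i.e. 0.2006 to 4 decimal places.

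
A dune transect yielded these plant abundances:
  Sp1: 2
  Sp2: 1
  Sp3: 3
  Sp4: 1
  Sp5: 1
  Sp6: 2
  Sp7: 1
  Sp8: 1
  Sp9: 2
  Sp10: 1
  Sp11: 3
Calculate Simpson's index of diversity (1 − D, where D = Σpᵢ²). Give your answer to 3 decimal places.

0.889

Total N = 2+1+3+1+1+2+1+1+2+1+3 = 18, so the proportions are 0.11111, 0.05556, 0.16667, 0.05556, 0.05556, 0.11111, 0.05556, 0.05556, 0.11111, 0.05556, 0.16667 (working shown to 5 dp, full precision carried).
D = 0.11111² + 0.05556² + 0.16667² + 0.05556² + 0.05556² + 0.11111² + 0.05556² + 0.05556² + 0.11111² + 0.05556² + 0.16667² = 0.01235 + 0.00309 + 0.02778 + 0.00309 + 0.00309 + 0.01235 + 0.00309 + 0.00309 + 0.01235 + 0.00309 + 0.02778 = 0.11111.
So 1 − D = 0.88889, i.e. 0.889 to 3 decimal places.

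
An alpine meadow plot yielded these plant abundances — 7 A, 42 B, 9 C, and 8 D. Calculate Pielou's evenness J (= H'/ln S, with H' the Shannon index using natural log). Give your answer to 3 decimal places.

0.760

Total N = 7+42+9+8 = 66, so the proportions are 0.10606, 0.63636, 0.13636, 0.12121 (working shown to 5 dp, full precision carried).
H' = −Σ pᵢ ln pᵢ = −((-0.23797) + (-0.28763) + (-0.27170) + (-0.25578)) = 1.05308.
With S = 4 species, ln S = 1.38629, so J = 1.05308/1.38629 = 0.75964, i.e. 0.760 to 3 decimal places.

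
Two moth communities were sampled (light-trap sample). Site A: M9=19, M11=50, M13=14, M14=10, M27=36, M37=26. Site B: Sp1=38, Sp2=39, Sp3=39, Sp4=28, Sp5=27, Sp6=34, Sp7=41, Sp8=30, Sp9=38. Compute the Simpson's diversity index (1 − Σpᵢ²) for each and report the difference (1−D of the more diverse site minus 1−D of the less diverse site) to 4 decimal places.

Site A: N=155, proportions 0.122581, 0.322581, 0.090323, 0.064516, 0.232258, 0.167742, giving 1−D = 0.786514 (working shown to 6 dp, full precision carried).
Site B: N=314, proportions 0.121019, 0.124204, 0.124204, 0.089172, 0.085987, 0.10828, 0.130573, 0.095541, 0.121019, giving 1−D = 0.886608.
Difference = |0.786514 − 0.886608| = 0.100094, i.e. 0.1001 to 4 decimal places.

0.1001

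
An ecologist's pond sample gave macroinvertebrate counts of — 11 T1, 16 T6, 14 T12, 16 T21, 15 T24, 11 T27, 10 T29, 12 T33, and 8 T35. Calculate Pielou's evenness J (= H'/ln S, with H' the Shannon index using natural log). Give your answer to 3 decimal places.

Total N = 11+16+14+16+15+11+10+12+8 = 113, so the proportions are 0.09735, 0.14159, 0.12389, 0.14159, 0.13274, 0.09735, 0.0885, 0.10619, 0.0708 (working shown to 5 dp, full precision carried).
H' = −Σ pᵢ ln pᵢ = −((-0.22676) + (-0.27679) + (-0.25873) + (-0.27679) + (-0.26805) + (-0.22676) + (-0.21458) + (-0.23814) + (-0.18747)) = 2.17407.
With S = 9 species, ln S = 2.19722, so J = 2.17407/2.19722 = 0.98946, i.e. 0.989 to 3 decimal places.

0.989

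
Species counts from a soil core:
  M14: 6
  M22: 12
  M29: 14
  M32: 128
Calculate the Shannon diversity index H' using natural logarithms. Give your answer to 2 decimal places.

0.71

Total N = 6+12+14+128 = 160, so the proportions are 0.0375, 0.075, 0.0875, 0.8 (working shown to 4 dp, full precision carried).
Each pᵢ ln pᵢ term: 0.0375×(-3.2834)=-0.1231, 0.075×(-2.5903)=-0.1943, 0.0875×(-2.4361)=-0.2132, 0.8×(-0.2231)=-0.1785.
Sum = -0.7091, so H' = 0.71.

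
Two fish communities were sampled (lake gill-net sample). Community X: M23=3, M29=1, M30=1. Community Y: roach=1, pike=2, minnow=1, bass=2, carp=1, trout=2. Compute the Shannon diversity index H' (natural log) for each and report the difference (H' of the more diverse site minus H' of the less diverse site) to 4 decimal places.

Community X: N=5, proportions 0.6, 0.2, 0.2, giving H' = 0.95027054 (working shown to 8 dp, full precision carried).
Community Y: N=9, proportions 0.11111111, 0.22222222, 0.11111111, 0.22222222, 0.11111111, 0.22222222, giving H' = 1.73512646.
Difference = |0.95027054 − 1.73512646| = 0.78485592, i.e. 0.7849 to 4 decimal places.

0.7849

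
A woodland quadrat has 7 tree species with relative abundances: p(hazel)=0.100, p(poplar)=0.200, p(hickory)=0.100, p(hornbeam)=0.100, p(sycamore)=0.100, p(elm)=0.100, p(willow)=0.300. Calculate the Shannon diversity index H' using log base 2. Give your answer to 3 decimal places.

2.646

Each pᵢ log₂ pᵢ term (working shown to 5 dp, full precision carried): 0.1×(-3.32193)=-0.33219, 0.2×(-2.32193)=-0.46439, 0.1×(-3.32193)=-0.33219, 0.1×(-3.32193)=-0.33219, 0.1×(-3.32193)=-0.33219, 0.1×(-3.32193)=-0.33219, 0.3×(-1.73697)=-0.52109.
Sum = -2.64644, so H' = 2.646.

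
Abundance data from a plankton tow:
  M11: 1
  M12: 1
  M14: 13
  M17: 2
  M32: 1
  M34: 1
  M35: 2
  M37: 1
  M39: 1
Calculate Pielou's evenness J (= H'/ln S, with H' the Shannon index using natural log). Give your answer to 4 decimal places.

0.7123

Total N = 1+1+13+2+1+1+2+1+1 = 23, so the proportions are 0.04347826, 0.04347826, 0.56521739, 0.08695652, 0.04347826, 0.04347826, 0.08695652, 0.04347826, 0.04347826 (working shown to 8 dp, full precision carried).
H' = −Σ pᵢ ln pᵢ = −((-0.13632584) + (-0.13632584) + (-0.32248188) + (-0.21237800) + (-0.13632584) + (-0.13632584) + (-0.21237800) + (-0.13632584) + (-0.13632584)) = 1.56519290.
With S = 9 species, ln S = 2.19722458, so J = 1.56519290/2.19722458 = 0.71234999, i.e. 0.7123 to 4 decimal places.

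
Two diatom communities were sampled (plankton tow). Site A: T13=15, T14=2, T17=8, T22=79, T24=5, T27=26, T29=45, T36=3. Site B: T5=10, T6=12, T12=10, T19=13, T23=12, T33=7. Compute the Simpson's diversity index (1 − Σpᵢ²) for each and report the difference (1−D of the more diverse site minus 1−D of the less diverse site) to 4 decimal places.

0.1044

Site A: N=183, proportions 0.081967, 0.010929, 0.043716, 0.431694, 0.027322, 0.142077, 0.245902, 0.016393, giving 1−D = 0.723223 (working shown to 6 dp, full precision carried).
Site B: N=64, proportions 0.15625, 0.1875, 0.15625, 0.203125, 0.1875, 0.109375, giving 1−D = 0.827637.
Difference = |0.723223 − 0.827637| = 0.104414, i.e. 0.1044 to 4 decimal places.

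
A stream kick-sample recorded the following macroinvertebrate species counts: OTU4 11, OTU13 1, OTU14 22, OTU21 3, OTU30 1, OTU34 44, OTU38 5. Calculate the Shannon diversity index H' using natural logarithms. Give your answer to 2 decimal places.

1.34

Total N = 11+1+22+3+1+44+5 = 87, so the proportions are 0.1264, 0.0115, 0.2529, 0.0345, 0.0115, 0.5057, 0.0575 (working shown to 4 dp, full precision carried).
Each pᵢ ln pᵢ term: 0.1264×(-2.0680)=-0.2615, 0.0115×(-4.4659)=-0.0513, 0.2529×(-1.3749)=-0.3477, 0.0345×(-3.3673)=-0.1161, 0.0115×(-4.4659)=-0.0513, 0.5057×(-0.6817)=-0.3448, 0.0575×(-2.8565)=-0.1642.
Sum = -1.3369, so H' = 1.34.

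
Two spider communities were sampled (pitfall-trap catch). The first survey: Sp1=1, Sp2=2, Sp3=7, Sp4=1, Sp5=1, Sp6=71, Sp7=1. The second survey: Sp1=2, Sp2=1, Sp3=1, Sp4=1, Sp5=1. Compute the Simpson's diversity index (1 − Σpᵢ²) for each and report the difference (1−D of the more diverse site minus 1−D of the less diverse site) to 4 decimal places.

The first survey: N=84, proportions 0.01190476, 0.02380952, 0.08333333, 0.01190476, 0.01190476, 0.8452381, 0.01190476, giving 1−D = 0.27749433 (working shown to 8 dp, full precision carried).
The second survey: N=6, proportions 0.33333333, 0.16666667, 0.16666667, 0.16666667, 0.16666667, giving 1−D = 0.77777778.
Difference = |0.27749433 − 0.77777778| = 0.50028345, i.e. 0.5003 to 4 decimal places.

0.5003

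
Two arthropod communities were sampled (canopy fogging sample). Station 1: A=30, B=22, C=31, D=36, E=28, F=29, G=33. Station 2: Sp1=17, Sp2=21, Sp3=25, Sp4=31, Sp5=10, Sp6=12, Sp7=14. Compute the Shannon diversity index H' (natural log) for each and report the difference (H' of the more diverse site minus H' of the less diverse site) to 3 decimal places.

0.060

Station 1: N=209, proportions 0.1435407, 0.1052632, 0.1483254, 0.1722488, 0.1339713, 0.138756, 0.1578947, giving H' = 1.9364147 (working shown to 7 dp, full precision carried).
Station 2: N=130, proportions 0.1307692, 0.1615385, 0.1923077, 0.2384615, 0.0769231, 0.0923077, 0.1076923, giving H' = 1.8766373.
Difference = |1.9364147 − 1.8766373| = 0.0597774, i.e. 0.060 to 3 decimal places.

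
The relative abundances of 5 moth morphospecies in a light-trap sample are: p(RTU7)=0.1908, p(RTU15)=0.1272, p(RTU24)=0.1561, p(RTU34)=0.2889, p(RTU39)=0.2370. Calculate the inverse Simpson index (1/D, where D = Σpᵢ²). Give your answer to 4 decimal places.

D = 0.1908² + 0.1272² + 0.1561² + 0.2889² + 0.237² = 0.03640464 + 0.01617984 + 0.02436721 + 0.08346321 + 0.05616900 = 0.21658390 (working shown to 8 dp, full precision carried).
So 1/D = 4.617148, i.e. 4.6171 to 4 decimal places.

4.6171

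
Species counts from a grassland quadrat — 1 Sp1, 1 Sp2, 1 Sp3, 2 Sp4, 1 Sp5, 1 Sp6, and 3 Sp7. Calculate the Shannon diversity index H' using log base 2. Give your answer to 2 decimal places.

2.65

Total N = 1+1+1+2+1+1+3 = 10, so the proportions are 0.1, 0.1, 0.1, 0.2, 0.1, 0.1, 0.3 (working shown to 4 dp, full precision carried).
Each pᵢ log₂ pᵢ term: 0.1×(-3.3219)=-0.3322, 0.1×(-3.3219)=-0.3322, 0.1×(-3.3219)=-0.3322, 0.2×(-2.3219)=-0.4644, 0.1×(-3.3219)=-0.3322, 0.1×(-3.3219)=-0.3322, 0.3×(-1.7370)=-0.5211.
Sum = -2.6464, so H' = 2.65.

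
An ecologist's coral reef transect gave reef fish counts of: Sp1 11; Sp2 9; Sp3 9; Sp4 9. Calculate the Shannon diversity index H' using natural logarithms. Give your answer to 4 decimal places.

Total N = 11+9+9+9 = 38, so the proportions are 0.289474, 0.236842, 0.236842, 0.236842 (working shown to 6 dp, full precision carried).
Each pᵢ ln pᵢ term: 0.289474×(-1.239691)=-0.358858, 0.236842×(-1.440362)=-0.341138, 0.236842×(-1.440362)=-0.341138, 0.236842×(-1.440362)=-0.341138.
Sum = -1.382273, so H' = 1.3823.

1.3823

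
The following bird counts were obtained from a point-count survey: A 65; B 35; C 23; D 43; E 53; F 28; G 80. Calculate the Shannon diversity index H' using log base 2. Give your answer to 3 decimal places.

2.689

Total N = 65+35+23+43+53+28+80 = 327, so the proportions are 0.19878, 0.10703, 0.07034, 0.1315, 0.16208, 0.08563, 0.24465 (working shown to 5 dp, full precision carried).
Each pᵢ log₂ pᵢ term: 0.19878×(-2.33078)=-0.46330, 0.10703×(-3.22386)=-0.34506, 0.07034×(-3.82958)=-0.26936, 0.1315×(-2.92688)=-0.38488, 0.16208×(-2.62523)=-0.42550, 0.08563×(-3.54579)=-0.30362, 0.24465×(-2.03122)=-0.49693.
Sum = -2.68865, so H' = 2.689.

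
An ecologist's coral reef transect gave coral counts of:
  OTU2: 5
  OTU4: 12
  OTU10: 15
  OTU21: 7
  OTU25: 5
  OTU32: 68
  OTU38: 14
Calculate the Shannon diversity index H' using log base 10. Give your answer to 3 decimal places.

Total N = 5+12+15+7+5+68+14 = 126, so the proportions are 0.03968, 0.09524, 0.11905, 0.05556, 0.03968, 0.53968, 0.11111 (working shown to 5 dp, full precision carried).
Each pᵢ log₁₀ pᵢ term: 0.03968×(-1.40140)=-0.05561, 0.09524×(-1.02119)=-0.09726, 0.11905×(-0.92428)=-0.11003, 0.05556×(-1.25527)=-0.06974, 0.03968×(-1.40140)=-0.05561, 0.53968×(-0.26786)=-0.14456, 0.11111×(-0.95424)=-0.10603.
Sum = -0.63884, so H' = 0.639.

0.639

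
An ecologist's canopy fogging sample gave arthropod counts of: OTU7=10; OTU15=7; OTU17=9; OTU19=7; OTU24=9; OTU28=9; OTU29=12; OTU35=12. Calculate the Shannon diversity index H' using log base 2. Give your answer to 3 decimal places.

2.973

Total N = 10+7+9+7+9+9+12+12 = 75, so the proportions are 0.133333, 0.093333, 0.12, 0.093333, 0.12, 0.12, 0.16, 0.16 (working shown to 6 dp, full precision carried).
Each pᵢ log₂ pᵢ term: 0.133333×(-2.906891)=-0.387585, 0.093333×(-3.421464)=-0.319337, 0.12×(-3.058894)=-0.367067, 0.093333×(-3.421464)=-0.319337, 0.12×(-3.058894)=-0.367067, 0.12×(-3.058894)=-0.367067, 0.16×(-2.643856)=-0.423017, 0.16×(-2.643856)=-0.423017.
Sum = -2.973494, so H' = 2.973.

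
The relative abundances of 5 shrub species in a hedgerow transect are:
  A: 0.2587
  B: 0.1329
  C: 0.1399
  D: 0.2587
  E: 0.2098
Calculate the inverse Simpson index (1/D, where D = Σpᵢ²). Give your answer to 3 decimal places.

D = 0.2587² + 0.1329² + 0.1399² + 0.2587² + 0.2098² = 0.0669257 + 0.0176624 + 0.0195720 + 0.0669257 + 0.0440160 = 0.2151018 (working shown to 7 dp, full precision carried).
So 1/D = 4.64896, i.e. 4.649 to 3 decimal places.

4.649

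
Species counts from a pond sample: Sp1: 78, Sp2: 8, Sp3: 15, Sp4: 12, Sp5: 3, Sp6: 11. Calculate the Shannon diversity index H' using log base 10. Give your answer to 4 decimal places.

Total N = 78+8+15+12+3+11 = 127, so the proportions are 0.614173, 0.062992, 0.11811, 0.094488, 0.023622, 0.086614 (working shown to 6 dp, full precision carried).
Each pᵢ log₁₀ pᵢ term: 0.614173×(-0.211709)=-0.130026, 0.062992×(-1.200714)=-0.075636, 0.11811×(-0.927712)=-0.109572, 0.094488×(-1.024622)=-0.096815, 0.023622×(-1.626682)=-0.038426, 0.086614×(-1.062411)=-0.092020.
Sum = -0.542494, so H' = 0.5425.

0.5425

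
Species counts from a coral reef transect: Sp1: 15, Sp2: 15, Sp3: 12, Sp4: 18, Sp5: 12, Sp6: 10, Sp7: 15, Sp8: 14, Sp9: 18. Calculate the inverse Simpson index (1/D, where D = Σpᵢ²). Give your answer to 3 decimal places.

8.726

Total N = 15+15+12+18+12+10+15+14+18 = 129, so the proportions are 0.1162791, 0.1162791, 0.0930233, 0.1395349, 0.0930233, 0.0775194, 0.1162791, 0.1085271, 0.1395349 (working shown to 7 dp, full precision carried).
D = 0.1162791² + 0.1162791² + 0.0930233² + 0.1395349² + 0.0930233² + 0.0775194² + 0.1162791² + 0.1085271² + 0.1395349² = 0.0135208 + 0.0135208 + 0.0086533 + 0.0194700 + 0.0086533 + 0.0060093 + 0.0135208 + 0.0117781 + 0.0194700 = 0.1145965.
So 1/D = 8.72627, i.e. 8.726 to 3 decimal places.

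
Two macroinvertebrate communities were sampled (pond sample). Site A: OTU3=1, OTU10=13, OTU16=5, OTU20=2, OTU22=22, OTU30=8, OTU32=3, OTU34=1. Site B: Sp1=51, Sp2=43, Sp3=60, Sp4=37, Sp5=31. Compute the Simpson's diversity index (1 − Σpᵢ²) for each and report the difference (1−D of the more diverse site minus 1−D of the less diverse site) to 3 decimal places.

Site A: N=55, proportions 0.01818, 0.23636, 0.09091, 0.03636, 0.4, 0.14545, 0.05455, 0.01818, giving 1−D = 0.74975 (working shown to 5 dp, full precision carried).
Site B: N=222, proportions 0.22973, 0.19369, 0.27027, 0.16667, 0.13964, giving 1−D = 0.78938.
Difference = |0.74975 − 0.78938| = 0.03963, i.e. 0.040 to 3 decimal places.

0.040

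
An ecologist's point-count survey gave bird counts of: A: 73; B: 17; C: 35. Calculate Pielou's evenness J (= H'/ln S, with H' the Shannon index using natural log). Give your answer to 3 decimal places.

Total N = 73+17+35 = 125, so the proportions are 0.584, 0.136, 0.28 (working shown to 5 dp, full precision carried).
H' = −Σ pᵢ ln pᵢ = −((-0.31411) + (-0.27133) + (-0.35643)) = 0.94187.
With S = 3 species, ln S = 1.09861, so J = 0.94187/1.09861 = 0.85733, i.e. 0.857 to 3 decimal places.

0.857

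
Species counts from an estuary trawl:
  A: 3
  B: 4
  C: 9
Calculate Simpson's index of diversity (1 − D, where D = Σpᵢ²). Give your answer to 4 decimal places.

0.5859

Total N = 3+4+9 = 16, so the proportions are 0.1875, 0.25, 0.5625 (working shown to 6 dp, full precision carried).
D = 0.1875² + 0.25² + 0.5625² = 0.035156 + 0.062500 + 0.316406 = 0.414062.
So 1 − D = 0.585938, i.e. 0.5859 to 4 decimal places.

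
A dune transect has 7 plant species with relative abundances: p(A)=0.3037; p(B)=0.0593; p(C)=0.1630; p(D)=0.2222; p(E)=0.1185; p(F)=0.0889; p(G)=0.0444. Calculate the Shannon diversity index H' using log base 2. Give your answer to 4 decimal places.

Each pᵢ log₂ pᵢ term (working shown to 6 dp, full precision carried): 0.3037×(-1.719281)=-0.522146, 0.0593×(-4.075824)=-0.241696, 0.163×(-2.617056)=-0.426580, 0.2222×(-2.170069)=-0.482189, 0.1185×(-3.077041)=-0.364629, 0.0889×(-3.491673)=-0.310410, 0.0444×(-4.493297)=-0.199502.
Sum = -2.547153, so H' = 2.5472.

2.5472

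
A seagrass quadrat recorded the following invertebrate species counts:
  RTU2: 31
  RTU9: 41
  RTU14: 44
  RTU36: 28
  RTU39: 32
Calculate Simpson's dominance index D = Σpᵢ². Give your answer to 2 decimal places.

Total N = 31+41+44+28+32 = 176, so the proportions are 0.1761, 0.233, 0.25, 0.1591, 0.1818 (working shown to 4 dp, full precision carried).
D = 0.1761² + 0.233² + 0.25² + 0.1591² + 0.1818² = 0.0310 + 0.0543 + 0.0625 + 0.0253 + 0.0331 = 0.2062.
To 2 decimal places, D = 0.21.

0.21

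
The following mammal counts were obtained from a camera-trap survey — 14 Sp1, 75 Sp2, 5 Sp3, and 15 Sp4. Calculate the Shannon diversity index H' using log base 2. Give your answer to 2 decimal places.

Total N = 14+75+5+15 = 109, so the proportions are 0.1284, 0.6881, 0.0459, 0.1376 (working shown to 4 dp, full precision carried).
Each pᵢ log₂ pᵢ term: 0.1284×(-2.9608)=-0.3803, 0.6881×(-0.5394)=-0.3711, 0.0459×(-4.4463)=-0.2040, 0.1376×(-2.8613)=-0.3938.
Sum = -1.3491, so H' = 1.35.

1.35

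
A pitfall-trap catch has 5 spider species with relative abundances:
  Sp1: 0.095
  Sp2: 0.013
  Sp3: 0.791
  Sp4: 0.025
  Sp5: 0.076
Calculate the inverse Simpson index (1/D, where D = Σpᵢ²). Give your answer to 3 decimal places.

D = 0.095² + 0.013² + 0.791² + 0.025² + 0.076² = 0.009025 + 0.000169 + 0.625681 + 0.000625 + 0.005776 = 0.641276 (working shown to 6 dp, full precision carried).
So 1/D = 1.55939, i.e. 1.559 to 3 decimal places.

1.559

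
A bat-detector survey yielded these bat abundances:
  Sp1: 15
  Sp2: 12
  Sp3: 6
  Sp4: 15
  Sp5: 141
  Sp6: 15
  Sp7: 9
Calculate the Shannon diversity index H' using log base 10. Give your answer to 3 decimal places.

0.534

Total N = 15+12+6+15+141+15+9 = 213, so the proportions are 0.07042, 0.05634, 0.02817, 0.07042, 0.66197, 0.07042, 0.04225 (working shown to 5 dp, full precision carried).
Each pᵢ log₁₀ pᵢ term: 0.07042×(-1.15229)=-0.08115, 0.05634×(-1.24920)=-0.07038, 0.02817×(-1.55023)=-0.04367, 0.07042×(-1.15229)=-0.08115, 0.66197×(-0.17916)=-0.11860, 0.07042×(-1.15229)=-0.08115, 0.04225×(-1.37414)=-0.05806.
Sum = -0.53415, so H' = 0.534.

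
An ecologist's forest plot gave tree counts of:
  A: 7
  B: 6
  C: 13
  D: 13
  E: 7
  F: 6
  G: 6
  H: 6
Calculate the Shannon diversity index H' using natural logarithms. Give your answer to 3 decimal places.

2.019

Total N = 7+6+13+13+7+6+6+6 = 64, so the proportions are 0.10938, 0.09375, 0.20312, 0.20312, 0.10938, 0.09375, 0.09375, 0.09375 (working shown to 5 dp, full precision carried).
Each pᵢ ln pᵢ term: 0.10938×(-2.21297)=-0.24204, 0.09375×(-2.36712)=-0.22192, 0.20312×(-1.59393)=-0.32377, 0.20312×(-1.59393)=-0.32377, 0.10938×(-2.21297)=-0.24204, 0.09375×(-2.36712)=-0.22192, 0.09375×(-2.36712)=-0.22192, 0.09375×(-2.36712)=-0.22192.
Sum = -2.01929, so H' = 2.019.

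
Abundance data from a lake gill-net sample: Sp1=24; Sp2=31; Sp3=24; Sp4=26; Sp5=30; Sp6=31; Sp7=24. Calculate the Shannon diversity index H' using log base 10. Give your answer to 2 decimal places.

0.84

Total N = 24+31+24+26+30+31+24 = 190, so the proportions are 0.1263, 0.1632, 0.1263, 0.1368, 0.1579, 0.1632, 0.1263 (working shown to 4 dp, full precision carried).
Each pᵢ log₁₀ pᵢ term: 0.1263×(-0.8985)=-0.1135, 0.1632×(-0.7874)=-0.1285, 0.1263×(-0.8985)=-0.1135, 0.1368×(-0.8638)=-0.1182, 0.1579×(-0.8016)=-0.1266, 0.1632×(-0.7874)=-0.1285, 0.1263×(-0.8985)=-0.1135.
Sum = -0.8422, so H' = 0.84.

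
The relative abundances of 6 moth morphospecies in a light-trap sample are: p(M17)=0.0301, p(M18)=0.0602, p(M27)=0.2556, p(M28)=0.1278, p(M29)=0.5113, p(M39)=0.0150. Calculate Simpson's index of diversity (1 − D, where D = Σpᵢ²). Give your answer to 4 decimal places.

D = 0.0301² + 0.0602² + 0.2556² + 0.1278² + 0.5113² + 0.015² = 0.000906 + 0.003624 + 0.065331 + 0.016333 + 0.261428 + 0.000225 = 0.347847 (working shown to 6 dp, full precision carried).
So 1 − D = 0.652153, i.e. 0.6522 to 4 decimal places.

0.6522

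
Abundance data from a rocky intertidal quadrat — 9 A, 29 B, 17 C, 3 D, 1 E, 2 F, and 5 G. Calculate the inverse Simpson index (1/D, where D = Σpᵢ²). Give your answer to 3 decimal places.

Total N = 9+29+17+3+1+2+5 = 66, so the proportions are 0.1363636, 0.4393939, 0.2575758, 0.0454545, 0.0151515, 0.030303, 0.0757576 (working shown to 7 dp, full precision carried).
D = 0.1363636² + 0.4393939² + 0.2575758² + 0.0454545² + 0.0151515² + 0.030303² + 0.0757576² = 0.0185950 + 0.1930670 + 0.0663453 + 0.0020661 + 0.0002296 + 0.0009183 + 0.0057392 = 0.2869605.
So 1/D = 3.48480, i.e. 3.485 to 3 decimal places.

3.485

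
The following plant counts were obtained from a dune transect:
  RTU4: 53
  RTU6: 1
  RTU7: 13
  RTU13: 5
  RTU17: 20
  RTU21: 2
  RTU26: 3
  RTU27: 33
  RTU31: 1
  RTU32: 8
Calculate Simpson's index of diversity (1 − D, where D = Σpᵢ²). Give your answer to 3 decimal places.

Total N = 53+1+13+5+20+2+3+33+1+8 = 139, so the proportions are 0.38129, 0.00719, 0.09353, 0.03597, 0.14388, 0.01439, 0.02158, 0.23741, 0.00719, 0.05755 (working shown to 5 dp, full precision carried).
D = 0.38129² + 0.00719² + 0.09353² + 0.03597² + 0.14388² + 0.01439² + 0.02158² + 0.23741² + 0.00719² + 0.05755² = 0.14539 + 0.00005 + 0.00875 + 0.00129 + 0.02070 + 0.00021 + 0.00047 + 0.05636 + 0.00005 + 0.00331 = 0.23658.
So 1 − D = 0.76342, i.e. 0.763 to 3 decimal places.

0.763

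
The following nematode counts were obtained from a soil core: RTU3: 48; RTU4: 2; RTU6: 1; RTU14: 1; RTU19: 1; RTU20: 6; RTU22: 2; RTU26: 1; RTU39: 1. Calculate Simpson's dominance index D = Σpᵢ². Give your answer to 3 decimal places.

Total N = 48+2+1+1+1+6+2+1+1 = 63, so the proportions are 0.7619, 0.03175, 0.01587, 0.01587, 0.01587, 0.09524, 0.03175, 0.01587, 0.01587 (working shown to 5 dp, full precision carried).
D = 0.7619² + 0.03175² + 0.01587² + 0.01587² + 0.01587² + 0.09524² + 0.03175² + 0.01587² + 0.01587² = 0.58050 + 0.00101 + 0.00025 + 0.00025 + 0.00025 + 0.00907 + 0.00101 + 0.00025 + 0.00025 = 0.59284.
To 3 decimal places, D = 0.593.

0.593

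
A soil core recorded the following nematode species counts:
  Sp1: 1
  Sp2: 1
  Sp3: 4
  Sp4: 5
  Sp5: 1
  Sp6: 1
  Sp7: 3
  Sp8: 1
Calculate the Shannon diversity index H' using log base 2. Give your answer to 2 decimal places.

Total N = 1+1+4+5+1+1+3+1 = 17, so the proportions are 0.0588, 0.0588, 0.2353, 0.2941, 0.0588, 0.0588, 0.1765, 0.0588 (working shown to 4 dp, full precision carried).
Each pᵢ log₂ pᵢ term: 0.0588×(-4.0875)=-0.2404, 0.0588×(-4.0875)=-0.2404, 0.2353×(-2.0875)=-0.4912, 0.2941×(-1.7655)=-0.5193, 0.0588×(-4.0875)=-0.2404, 0.0588×(-4.0875)=-0.2404, 0.1765×(-2.5025)=-0.4416, 0.0588×(-4.0875)=-0.2404.
Sum = -2.6543, so H' = 2.65.

2.65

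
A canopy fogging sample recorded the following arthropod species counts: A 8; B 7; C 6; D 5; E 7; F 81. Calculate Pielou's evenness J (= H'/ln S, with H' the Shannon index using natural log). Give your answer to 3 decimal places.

Total N = 8+7+6+5+7+81 = 114, so the proportions are 0.07018, 0.0614, 0.05263, 0.04386, 0.0614, 0.71053 (working shown to 5 dp, full precision carried).
H' = −Σ pᵢ ln pᵢ = −((-0.18644) + (-0.17133) + (-0.15497) + (-0.13714) + (-0.17133) + (-0.24282)) = 1.06404.
With S = 6 species, ln S = 1.79176, so J = 1.06404/1.79176 = 0.59385, i.e. 0.594 to 3 decimal places.

0.594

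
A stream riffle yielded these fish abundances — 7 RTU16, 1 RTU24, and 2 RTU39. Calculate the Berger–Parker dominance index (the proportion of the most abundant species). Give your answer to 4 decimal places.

Total N = 7+1+2 = 10, so the proportions are 0.7, 0.1, 0.2 (working shown to 6 dp, full precision carried).
The largest proportion is 0.7, i.e. d = 0.7000 to 4 decimal places.

0.7000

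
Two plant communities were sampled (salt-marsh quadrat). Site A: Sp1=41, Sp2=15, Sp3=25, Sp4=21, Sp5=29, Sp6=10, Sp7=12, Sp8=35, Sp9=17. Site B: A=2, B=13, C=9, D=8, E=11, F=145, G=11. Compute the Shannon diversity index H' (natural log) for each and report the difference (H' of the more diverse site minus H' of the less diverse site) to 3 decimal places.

Site A: N=205, proportions 0.2, 0.07317, 0.12195, 0.10244, 0.14146, 0.04878, 0.05854, 0.17073, 0.08293, giving H' = 2.10163 (working shown to 5 dp, full precision carried).
Site B: N=199, proportions 0.01005, 0.06533, 0.04523, 0.0402, 0.05528, 0.72864, 0.05528, giving H' = 1.04445.
Difference = |2.10163 − 1.04445| = 1.05718, i.e. 1.057 to 3 decimal places.

1.057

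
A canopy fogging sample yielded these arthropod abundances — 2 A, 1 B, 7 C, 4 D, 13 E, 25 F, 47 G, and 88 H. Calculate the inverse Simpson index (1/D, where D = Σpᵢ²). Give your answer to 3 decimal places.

3.233

Total N = 2+1+7+4+13+25+47+88 = 187, so the proportions are 0.0106952, 0.0053476, 0.0374332, 0.0213904, 0.0695187, 0.1336898, 0.2513369, 0.4705882 (working shown to 7 dp, full precision carried).
D = 0.0106952² + 0.0053476² + 0.0374332² + 0.0213904² + 0.0695187² + 0.1336898² + 0.2513369² + 0.4705882² = 0.0001144 + 0.0000286 + 0.0014012 + 0.0004575 + 0.0048329 + 0.0178730 + 0.0631702 + 0.2214533 = 0.3093311.
So 1/D = 3.23278, i.e. 3.233 to 3 decimal places.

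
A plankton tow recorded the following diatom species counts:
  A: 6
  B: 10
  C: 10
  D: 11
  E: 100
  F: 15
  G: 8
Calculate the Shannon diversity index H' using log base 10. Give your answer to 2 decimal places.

Total N = 6+10+10+11+100+15+8 = 160, so the proportions are 0.0375, 0.0625, 0.0625, 0.0688, 0.625, 0.0938, 0.05 (working shown to 4 dp, full precision carried).
Each pᵢ log₁₀ pᵢ term: 0.0375×(-1.4260)=-0.0535, 0.0625×(-1.2041)=-0.0753, 0.0625×(-1.2041)=-0.0753, 0.0688×(-1.1627)=-0.0799, 0.625×(-0.2041)=-0.1276, 0.0938×(-1.0280)=-0.0964, 0.05×(-1.3010)=-0.0651.
Sum = -0.5729, so H' = 0.57.

0.57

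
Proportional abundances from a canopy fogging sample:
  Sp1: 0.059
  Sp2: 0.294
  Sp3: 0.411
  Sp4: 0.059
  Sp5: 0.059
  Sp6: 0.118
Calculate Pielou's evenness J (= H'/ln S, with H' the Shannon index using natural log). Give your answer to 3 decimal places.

H' = −Σ pᵢ ln pᵢ = −((-0.16698) + (-0.35991) + (-0.36545) + (-0.16698) + (-0.16698) + (-0.25217)) = 1.47848 (working shown to 5 dp, full precision carried).
With S = 6 species, ln S = 1.79176, so J = 1.47848/1.79176 = 0.82515, i.e. 0.825 to 3 decimal places.

0.825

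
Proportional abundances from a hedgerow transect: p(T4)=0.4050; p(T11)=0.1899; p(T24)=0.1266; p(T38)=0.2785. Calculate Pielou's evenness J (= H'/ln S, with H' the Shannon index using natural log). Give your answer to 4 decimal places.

0.9372

H' = −Σ pᵢ ln pᵢ = −((-0.366067) + (-0.315473) + (-0.261647) + (-0.356017)) = 1.299203 (working shown to 6 dp, full precision carried).
With S = 4 species, ln S = 1.386294, so J = 1.299203/1.386294 = 0.937177, i.e. 0.9372 to 4 decimal places.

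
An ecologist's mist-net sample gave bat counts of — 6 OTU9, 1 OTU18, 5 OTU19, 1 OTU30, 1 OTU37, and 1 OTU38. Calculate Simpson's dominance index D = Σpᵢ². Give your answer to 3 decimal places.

Total N = 6+1+5+1+1+1 = 15, so the proportions are 0.4, 0.06667, 0.33333, 0.06667, 0.06667, 0.06667 (working shown to 5 dp, full precision carried).
D = 0.4² + 0.06667² + 0.33333² + 0.06667² + 0.06667² + 0.06667² = 0.16000 + 0.00444 + 0.11111 + 0.00444 + 0.00444 + 0.00444 = 0.28889.
To 3 decimal places, D = 0.289.

0.289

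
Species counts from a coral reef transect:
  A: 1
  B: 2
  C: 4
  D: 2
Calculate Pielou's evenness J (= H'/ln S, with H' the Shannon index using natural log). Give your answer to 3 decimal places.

0.918

Total N = 1+2+4+2 = 9, so the proportions are 0.11111, 0.22222, 0.44444, 0.22222 (working shown to 5 dp, full precision carried).
H' = −Σ pᵢ ln pᵢ = −((-0.24414) + (-0.33424) + (-0.36041) + (-0.33424)) = 1.27303.
With S = 4 species, ln S = 1.38629, so J = 1.27303/1.38629 = 0.91830, i.e. 0.918 to 3 decimal places.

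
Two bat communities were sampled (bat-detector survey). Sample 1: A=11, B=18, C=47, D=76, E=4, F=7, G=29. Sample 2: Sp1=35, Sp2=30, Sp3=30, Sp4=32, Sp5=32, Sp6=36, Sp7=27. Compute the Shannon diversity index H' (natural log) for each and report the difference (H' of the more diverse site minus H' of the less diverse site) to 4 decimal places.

0.3578

Sample 1: N=192, proportions 0.057292, 0.09375, 0.244792, 0.395833, 0.020833, 0.036458, 0.151042, giving H' = 1.583983 (working shown to 6 dp, full precision carried).
Sample 2: N=222, proportions 0.157658, 0.135135, 0.135135, 0.144144, 0.144144, 0.162162, 0.121622, giving H' = 1.941820.
Difference = |1.583983 − 1.941820| = 0.357837, i.e. 0.3578 to 4 decimal places.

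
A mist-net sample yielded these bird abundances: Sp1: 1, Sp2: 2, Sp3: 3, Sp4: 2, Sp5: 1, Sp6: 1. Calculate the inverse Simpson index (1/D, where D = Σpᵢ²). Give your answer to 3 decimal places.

Total N = 1+2+3+2+1+1 = 10, so the proportions are 0.1, 0.2, 0.3, 0.2, 0.1, 0.1 (working shown to 7 dp, full precision carried).
D = 0.1² + 0.2² + 0.3² + 0.2² + 0.1² + 0.1² = 0.0100000 + 0.0400000 + 0.0900000 + 0.0400000 + 0.0100000 + 0.0100000 = 0.2000000.
So 1/D = 5.00000, i.e. 5.000 to 3 decimal places.

5.000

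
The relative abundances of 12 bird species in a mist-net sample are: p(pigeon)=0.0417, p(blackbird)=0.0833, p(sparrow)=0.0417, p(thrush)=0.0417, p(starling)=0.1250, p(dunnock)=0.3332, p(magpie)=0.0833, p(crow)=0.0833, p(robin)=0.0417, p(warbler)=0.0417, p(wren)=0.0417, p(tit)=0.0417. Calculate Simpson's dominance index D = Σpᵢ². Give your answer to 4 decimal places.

D = 0.0417² + 0.0833² + 0.0417² + 0.0417² + 0.125² + 0.3332² + 0.0833² + 0.0833² + 0.0417² + 0.0417² + 0.0417² + 0.0417² = 0.001739 + 0.006939 + 0.001739 + 0.001739 + 0.015625 + 0.111022 + 0.006939 + 0.006939 + 0.001739 + 0.001739 + 0.001739 + 0.001739 = 0.159636 (working shown to 6 dp, full precision carried).
To 4 decimal places, D = 0.1596.

0.1596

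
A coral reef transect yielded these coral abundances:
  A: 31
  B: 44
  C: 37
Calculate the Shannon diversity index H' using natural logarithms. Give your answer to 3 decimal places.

Total N = 31+44+37 = 112, so the proportions are 0.27679, 0.39286, 0.33036 (working shown to 5 dp, full precision carried).
Each pᵢ ln pᵢ term: 0.27679×(-1.28451)=-0.35553, 0.39286×(-0.93431)=-0.36705, 0.33036×(-1.10758)=-0.36590.
Sum = -1.08848, so H' = 1.088.

1.088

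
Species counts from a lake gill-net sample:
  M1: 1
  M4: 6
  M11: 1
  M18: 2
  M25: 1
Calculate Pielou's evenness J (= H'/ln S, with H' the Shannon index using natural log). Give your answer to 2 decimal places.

0.80

Total N = 1+6+1+2+1 = 11, so the proportions are 0.0909, 0.5455, 0.0909, 0.1818, 0.0909 (working shown to 4 dp, full precision carried).
H' = −Σ pᵢ ln pᵢ = −((-0.2180) + (-0.3306) + (-0.2180) + (-0.3100) + (-0.2180)) = 1.2945.
With S = 5 species, ln S = 1.6094, so J = 1.2945/1.6094 = 0.8043, i.e. 0.80 to 2 decimal places.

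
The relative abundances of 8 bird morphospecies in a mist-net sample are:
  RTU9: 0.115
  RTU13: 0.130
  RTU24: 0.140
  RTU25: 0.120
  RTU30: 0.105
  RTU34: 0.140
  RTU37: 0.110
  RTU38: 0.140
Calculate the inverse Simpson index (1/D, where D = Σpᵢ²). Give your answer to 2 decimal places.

7.91

D = 0.115² + 0.13² + 0.14² + 0.12² + 0.105² + 0.14² + 0.11² + 0.14² = 0.013225 + 0.016900 + 0.019600 + 0.014400 + 0.011025 + 0.019600 + 0.012100 + 0.019600 = 0.126450 (working shown to 6 dp, full precision carried).
So 1/D = 7.9083, i.e. 7.91 to 2 decimal places.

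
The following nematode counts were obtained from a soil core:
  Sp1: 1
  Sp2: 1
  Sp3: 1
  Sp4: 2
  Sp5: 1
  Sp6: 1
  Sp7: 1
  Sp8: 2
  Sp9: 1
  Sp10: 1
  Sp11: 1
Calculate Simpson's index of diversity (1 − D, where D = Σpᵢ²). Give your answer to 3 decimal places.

0.899

Total N = 1+1+1+2+1+1+1+2+1+1+1 = 13, so the proportions are 0.07692, 0.07692, 0.07692, 0.15385, 0.07692, 0.07692, 0.07692, 0.15385, 0.07692, 0.07692, 0.07692 (working shown to 5 dp, full precision carried).
D = 0.07692² + 0.07692² + 0.07692² + 0.15385² + 0.07692² + 0.07692² + 0.07692² + 0.15385² + 0.07692² + 0.07692² + 0.07692² = 0.00592 + 0.00592 + 0.00592 + 0.02367 + 0.00592 + 0.00592 + 0.00592 + 0.02367 + 0.00592 + 0.00592 + 0.00592 = 0.10059.
So 1 − D = 0.89941, i.e. 0.899 to 3 decimal places.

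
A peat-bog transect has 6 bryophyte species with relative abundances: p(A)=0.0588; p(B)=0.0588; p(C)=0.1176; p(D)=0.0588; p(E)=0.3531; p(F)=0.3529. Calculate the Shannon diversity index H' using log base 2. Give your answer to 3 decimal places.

2.145

Each pᵢ log₂ pᵢ term (working shown to 5 dp, full precision carried): 0.0588×(-4.08804)=-0.24038, 0.0588×(-4.08804)=-0.24038, 0.1176×(-3.08804)=-0.36315, 0.0588×(-4.08804)=-0.24038, 0.3531×(-1.50185)=-0.53030, 0.3529×(-1.50267)=-0.53029.
Sum = -2.14488, so H' = 2.145.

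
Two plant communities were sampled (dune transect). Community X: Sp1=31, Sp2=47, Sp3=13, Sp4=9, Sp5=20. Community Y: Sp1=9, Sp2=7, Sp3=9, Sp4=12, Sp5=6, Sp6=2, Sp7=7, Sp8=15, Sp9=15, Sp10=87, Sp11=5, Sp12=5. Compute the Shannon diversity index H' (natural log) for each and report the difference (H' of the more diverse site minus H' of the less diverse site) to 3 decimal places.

0.415

Community X: N=120, proportions 0.258333, 0.391667, 0.108333, 0.075, 0.166667, giving H' = 1.450454 (working shown to 6 dp, full precision carried).
Community Y: N=179, proportions 0.050279, 0.039106, 0.050279, 0.067039, 0.03352, 0.011173, 0.039106, 0.083799, 0.083799, 0.486034, 0.027933, 0.027933, giving H' = 1.865495.
Difference = |1.450454 − 1.865495| = 0.415041, i.e. 0.415 to 3 decimal places.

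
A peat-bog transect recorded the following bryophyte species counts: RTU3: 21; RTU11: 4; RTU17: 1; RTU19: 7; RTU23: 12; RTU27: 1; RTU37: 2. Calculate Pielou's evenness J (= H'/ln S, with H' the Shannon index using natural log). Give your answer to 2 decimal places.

0.77

Total N = 21+4+1+7+12+1+2 = 48, so the proportions are 0.4375, 0.0833, 0.0208, 0.1458, 0.25, 0.0208, 0.0417 (working shown to 4 dp, full precision carried).
H' = −Σ pᵢ ln pᵢ = −((-0.3617) + (-0.2071) + (-0.0807) + (-0.2808) + (-0.3466) + (-0.0807) + (-0.1324)) = 1.4898.
With S = 7 species, ln S = 1.9459, so J = 1.4898/1.9459 = 0.7656, i.e. 0.77 to 2 decimal places.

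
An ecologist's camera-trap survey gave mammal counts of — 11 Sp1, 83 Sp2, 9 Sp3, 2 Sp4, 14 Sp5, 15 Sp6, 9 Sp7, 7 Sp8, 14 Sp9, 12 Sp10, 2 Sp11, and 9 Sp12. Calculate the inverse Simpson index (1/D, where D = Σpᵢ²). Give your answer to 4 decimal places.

Total N = 11+83+9+2+14+15+9+7+14+12+2+9 = 187, so the proportions are 0.05882353, 0.44385027, 0.04812834, 0.01069519, 0.07486631, 0.0802139, 0.04812834, 0.03743316, 0.07486631, 0.06417112, 0.01069519, 0.04812834 (working shown to 8 dp, full precision carried).
D = 0.05882353² + 0.44385027² + 0.04812834² + 0.01069519² + 0.07486631² + 0.0802139² + 0.04812834² + 0.03743316² + 0.07486631² + 0.06417112² + 0.01069519² + 0.04812834² = 0.00346021 + 0.19700306 + 0.00231634 + 0.00011439 + 0.00560496 + 0.00643427 + 0.00231634 + 0.00140124 + 0.00560496 + 0.00411793 + 0.00011439 + 0.00231634 = 0.23080443.
So 1/D = 4.332673, i.e. 4.3327 to 4 decimal places.

4.3327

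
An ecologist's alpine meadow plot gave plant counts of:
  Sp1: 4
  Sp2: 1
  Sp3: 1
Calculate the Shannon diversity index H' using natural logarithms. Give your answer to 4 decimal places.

0.8676

Total N = 4+1+1 = 6, so the proportions are 0.666667, 0.166667, 0.166667 (working shown to 6 dp, full precision carried).
Each pᵢ ln pᵢ term: 0.666667×(-0.405465)=-0.270310, 0.166667×(-1.791759)=-0.298627, 0.166667×(-1.791759)=-0.298627.
Sum = -0.867563, so H' = 0.8676.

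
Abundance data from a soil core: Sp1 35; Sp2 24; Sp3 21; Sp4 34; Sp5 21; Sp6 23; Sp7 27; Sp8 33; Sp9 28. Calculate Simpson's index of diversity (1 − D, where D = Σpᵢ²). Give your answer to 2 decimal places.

0.88

Total N = 35+24+21+34+21+23+27+33+28 = 246, so the proportions are 0.1423, 0.0976, 0.0854, 0.1382, 0.0854, 0.0935, 0.1098, 0.1341, 0.1138 (working shown to 4 dp, full precision carried).
D = 0.1423² + 0.0976² + 0.0854² + 0.1382² + 0.0854² + 0.0935² + 0.1098² + 0.1341² + 0.1138² = 0.0202 + 0.0095 + 0.0073 + 0.0191 + 0.0073 + 0.0087 + 0.0120 + 0.0180 + 0.0130 = 0.1152.
So 1 − D = 0.8848, i.e. 0.88 to 2 decimal places.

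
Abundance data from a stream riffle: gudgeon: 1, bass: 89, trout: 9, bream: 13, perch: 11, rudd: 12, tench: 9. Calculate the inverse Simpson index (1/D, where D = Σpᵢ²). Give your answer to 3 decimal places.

2.434

Total N = 1+89+9+13+11+12+9 = 144, so the proportions are 0.006944, 0.618056, 0.0625, 0.090278, 0.076389, 0.083333, 0.0625 (working shown to 6 dp, full precision carried).
D = 0.006944² + 0.618056² + 0.0625² + 0.090278² + 0.076389² + 0.083333² + 0.0625² = 0.000048 + 0.381993 + 0.003906 + 0.008150 + 0.005835 + 0.006944 + 0.003906 = 0.410783.
So 1/D = 2.43437, i.e. 2.434 to 3 decimal places.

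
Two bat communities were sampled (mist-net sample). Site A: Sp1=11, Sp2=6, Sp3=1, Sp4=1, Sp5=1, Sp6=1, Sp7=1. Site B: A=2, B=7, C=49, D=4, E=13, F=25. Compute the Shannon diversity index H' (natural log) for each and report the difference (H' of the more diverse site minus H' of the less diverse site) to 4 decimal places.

0.0489

Site A: N=22, proportions 0.5, 0.272727, 0.045455, 0.045455, 0.045455, 0.045455, 0.045455, giving H' = 1.403433 (working shown to 6 dp, full precision carried).
Site B: N=100, proportions 0.02, 0.07, 0.49, 0.04, 0.13, 0.25, giving H' = 1.354487.
Difference = |1.403433 − 1.354487| = 0.048946, i.e. 0.0489 to 4 decimal places.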